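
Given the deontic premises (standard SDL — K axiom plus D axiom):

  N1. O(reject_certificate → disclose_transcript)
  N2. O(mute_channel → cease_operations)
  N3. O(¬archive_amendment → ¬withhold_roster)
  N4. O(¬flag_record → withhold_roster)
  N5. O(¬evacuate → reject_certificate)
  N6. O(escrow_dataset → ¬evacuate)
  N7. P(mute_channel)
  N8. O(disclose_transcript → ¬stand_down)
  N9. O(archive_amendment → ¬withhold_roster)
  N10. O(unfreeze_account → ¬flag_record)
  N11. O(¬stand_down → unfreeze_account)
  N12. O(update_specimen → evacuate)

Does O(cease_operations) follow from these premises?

No

Premise 2 is O(mute_channel → cease_operations), but O(mute_channel) is not derivable from the premises (the permission P(mute_channel) asserts only ¬O(¬mute_channel), not O(mute_channel)), so it does not yield O(cease_operations).
No other premise forces O(cease_operations). An ideal world satisfying every premise can still have cease_operations false, so O(cease_operations) is not derivable.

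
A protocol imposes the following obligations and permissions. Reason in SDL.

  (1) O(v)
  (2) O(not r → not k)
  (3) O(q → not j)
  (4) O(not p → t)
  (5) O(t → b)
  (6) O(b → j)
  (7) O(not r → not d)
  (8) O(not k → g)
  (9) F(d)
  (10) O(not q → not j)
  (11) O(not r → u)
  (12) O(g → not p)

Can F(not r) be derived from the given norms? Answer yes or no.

Premises 10 and 3 are O(not q → not j) and O(q → not j); every ideal world satisfies not q or q, so in either case not j holds — hence O(not j).
Premise 6 is O(b → j); contrapositively O(not j → not b). Since O(not j) holds, K gives O(not b).
The contrapositive of premise 5 (O(t → b)) is O(not b → not t), and O(not b) is already established, so O(not t).
Premise 4, O(not p → t), contraposes to O(not t → p); with O(not t) we get O(p).
Premise 12 is O(g → not p); contrapositively O(p → not g). Since O(p) holds, K gives O(not g).
Premise 8, O(not k → g), contraposes to O(not g → k); with O(not g) we get O(k).
Premise 2 is O(not r → not k); contrapositively O(k → r). Since O(k) holds, K gives O(r).
Premises 1, 7, 9, 11 do not contribute to this derivation.
So O(r) holds, i.e. F(not r). The claim follows.

Yes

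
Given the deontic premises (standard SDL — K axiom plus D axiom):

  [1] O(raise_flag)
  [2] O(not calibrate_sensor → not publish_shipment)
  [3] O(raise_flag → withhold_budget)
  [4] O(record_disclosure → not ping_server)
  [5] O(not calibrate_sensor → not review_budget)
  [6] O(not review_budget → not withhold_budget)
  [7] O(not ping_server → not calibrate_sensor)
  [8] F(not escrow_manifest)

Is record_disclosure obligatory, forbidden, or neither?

Forbidden

Premise 1 states O(raise_flag) outright.
With premise 3, O(raise_flag → withhold_budget), the K-axiom yields O(withhold_budget).
The contrapositive of premise 6 (O(not review_budget → not withhold_budget)) is O(withhold_budget → review_budget), and O(withhold_budget) is already established, so O(review_budget).
Premise 5, O(not calibrate_sensor → not review_budget), contraposes to O(review_budget → calibrate_sensor); with O(review_budget) we get O(calibrate_sensor).
Premise 7, O(not ping_server → not calibrate_sensor), contraposes to O(calibrate_sensor → ping_server); with O(calibrate_sensor) we get O(ping_server).
The contrapositive of premise 4 (O(record_disclosure → not ping_server)) is O(ping_server → not record_disclosure), and O(ping_server) is already established, so O(not record_disclosure).
Premises 2, 8 do not contribute to this derivation.
Thus O(not record_disclosure), which is F(record_disclosure): record_disclosure is forbidden.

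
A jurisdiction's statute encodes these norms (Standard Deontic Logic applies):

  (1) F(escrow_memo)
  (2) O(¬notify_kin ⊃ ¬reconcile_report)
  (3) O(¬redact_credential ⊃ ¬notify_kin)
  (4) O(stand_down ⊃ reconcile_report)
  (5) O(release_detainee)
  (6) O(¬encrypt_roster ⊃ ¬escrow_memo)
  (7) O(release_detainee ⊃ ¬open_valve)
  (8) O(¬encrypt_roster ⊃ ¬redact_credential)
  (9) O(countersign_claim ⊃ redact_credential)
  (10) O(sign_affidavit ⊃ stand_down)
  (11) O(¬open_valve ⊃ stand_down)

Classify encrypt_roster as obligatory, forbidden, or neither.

Obligatory

From premise 5 we have O(release_detainee).
Applying K to premise 7 (O(release_detainee ⊃ ¬open_valve)) and O(release_detainee) yields O(¬open_valve).
Premise 11 is O(¬open_valve ⊃ stand_down); since O(¬open_valve), deontic closure gives O(stand_down).
Premise 4 is O(stand_down ⊃ reconcile_report); since O(stand_down), deontic closure gives O(reconcile_report).
The contrapositive of premise 2 (O(¬notify_kin ⊃ ¬reconcile_report)) is O(reconcile_report ⊃ notify_kin), and O(reconcile_report) is already established, so O(notify_kin).
Premise 3 is O(¬redact_credential ⊃ ¬notify_kin); contrapositively O(notify_kin ⊃ redact_credential). Since O(notify_kin) holds, K gives O(redact_credential).
Premise 8 is O(¬encrypt_roster ⊃ ¬redact_credential); contrapositively O(redact_credential ⊃ encrypt_roster). Since O(redact_credential) holds, K gives O(encrypt_roster).
Premises 1, 6, 9, 10 do not contribute to this derivation.
Hence encrypt_roster is obligatory.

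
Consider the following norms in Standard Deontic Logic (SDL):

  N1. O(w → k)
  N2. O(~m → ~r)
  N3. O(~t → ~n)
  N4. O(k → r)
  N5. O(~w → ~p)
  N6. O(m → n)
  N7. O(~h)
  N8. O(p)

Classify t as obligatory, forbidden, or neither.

Obligatory

From premise 8 we have O(p).
Premise 5 is O(~w → ~p); contrapositively O(p → w). Since O(p) holds, K gives O(w).
With premise 1, O(w → k), the K-axiom yields O(k).
With premise 4, O(k → r), the K-axiom yields O(r).
Premise 2, O(~m → ~r), contraposes to O(r → m); with O(r) we get O(m).
With premise 6, O(m → n), the K-axiom yields O(n).
The contrapositive of premise 3 (O(~t → ~n)) is O(n → t), and O(n) is already established, so O(t).
Premise 7 does not contribute to this derivation.
Hence t is obligatory.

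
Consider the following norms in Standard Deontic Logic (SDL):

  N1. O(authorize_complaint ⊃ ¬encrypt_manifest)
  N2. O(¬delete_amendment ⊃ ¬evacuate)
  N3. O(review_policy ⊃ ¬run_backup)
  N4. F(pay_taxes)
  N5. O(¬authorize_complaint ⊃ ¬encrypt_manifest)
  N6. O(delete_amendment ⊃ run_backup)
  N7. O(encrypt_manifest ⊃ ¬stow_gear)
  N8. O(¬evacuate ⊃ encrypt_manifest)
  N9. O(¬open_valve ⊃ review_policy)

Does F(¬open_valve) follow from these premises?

Yes

By case analysis on authorize_complaint: premise 1 gives O(authorize_complaint ⊃ ¬encrypt_manifest) and premise 5 gives O(¬authorize_complaint ⊃ ¬encrypt_manifest), so O(¬encrypt_manifest) either way.
The contrapositive of premise 8 (O(¬evacuate ⊃ encrypt_manifest)) is O(¬encrypt_manifest ⊃ evacuate), and O(¬encrypt_manifest) is already established, so O(evacuate).
The contrapositive of premise 2 (O(¬delete_amendment ⊃ ¬evacuate)) is O(evacuate ⊃ delete_amendment), and O(evacuate) is already established, so O(delete_amendment).
With premise 6, O(delete_amendment ⊃ run_backup), the K-axiom yields O(run_backup).
Premise 3, O(review_policy ⊃ ¬run_backup), contraposes to O(run_backup ⊃ ¬review_policy); with O(run_backup) we get O(¬review_policy).
The contrapositive of premise 9 (O(¬open_valve ⊃ review_policy)) is O(¬review_policy ⊃ open_valve), and O(¬review_policy) is already established, so O(open_valve).
Premises 4, 7 do not contribute to this derivation.
So O(open_valve) holds, i.e. F(¬open_valve). The claim follows.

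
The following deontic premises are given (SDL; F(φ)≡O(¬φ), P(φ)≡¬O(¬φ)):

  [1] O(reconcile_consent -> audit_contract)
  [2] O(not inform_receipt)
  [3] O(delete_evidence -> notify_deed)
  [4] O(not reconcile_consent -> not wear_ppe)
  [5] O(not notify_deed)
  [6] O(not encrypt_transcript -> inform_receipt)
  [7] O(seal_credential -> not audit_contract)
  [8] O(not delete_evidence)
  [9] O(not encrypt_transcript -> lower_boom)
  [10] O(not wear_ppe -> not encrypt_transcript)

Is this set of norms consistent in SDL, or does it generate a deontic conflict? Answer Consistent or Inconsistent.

Premise 3 is O(delete_evidence -> notify_deed), but O(delete_evidence) is not derivable from the premises, so it does not yield O(notify_deed).
So O(notify_deed) is not derivable, and the apparent clash with O(not notify_deed) does not arise.
A world satisfying every obligation exists (e.g. audit_contract=true, delete_evidence=false, encrypt_transcript=true, inform_receipt=false, lower_boom=false, notify_deed=false, reconcile_consent=true, seal_credential=false, wear_ppe=true); no atom is both obligatory and forbidden, so the set is consistent.

Consistent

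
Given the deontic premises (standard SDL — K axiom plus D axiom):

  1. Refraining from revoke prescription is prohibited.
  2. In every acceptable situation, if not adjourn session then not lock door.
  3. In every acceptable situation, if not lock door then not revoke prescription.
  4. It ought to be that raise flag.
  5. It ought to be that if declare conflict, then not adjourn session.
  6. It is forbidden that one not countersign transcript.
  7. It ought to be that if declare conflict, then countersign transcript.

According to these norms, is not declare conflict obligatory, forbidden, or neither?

Obligatory

F(¬revoke_prescription) at premise 1 means O(revoke_prescription).
Premise 3 is O(¬lock_door → ¬revoke_prescription); contrapositively O(revoke_prescription → lock_door). Since O(revoke_prescription) holds, K gives O(lock_door).
The contrapositive of premise 2 (O(¬adjourn_session → ¬lock_door)) is O(lock_door → adjourn_session), and O(lock_door) is already established, so O(adjourn_session).
Premise 5, O(declare_conflict → ¬adjourn_session), contraposes to O(adjourn_session → ¬declare_conflict); with O(adjourn_session) we get O(¬declare_conflict).
Premises 4, 6, 7 do not contribute to this derivation.
Hence ¬declare_conflict is obligatory.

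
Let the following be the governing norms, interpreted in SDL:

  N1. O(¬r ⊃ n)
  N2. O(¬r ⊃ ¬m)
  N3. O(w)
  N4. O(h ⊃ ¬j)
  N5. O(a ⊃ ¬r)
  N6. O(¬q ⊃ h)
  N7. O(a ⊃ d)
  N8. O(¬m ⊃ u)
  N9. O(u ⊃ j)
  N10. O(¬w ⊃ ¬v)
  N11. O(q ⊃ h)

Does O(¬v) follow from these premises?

No

Premise 10 is O(¬w ⊃ ¬v), but O(¬w) is not derivable from the premises, so it does not yield O(¬v).
No other premise forces O(¬v). An ideal world satisfying every premise can still have ¬v false, so O(¬v) is not derivable.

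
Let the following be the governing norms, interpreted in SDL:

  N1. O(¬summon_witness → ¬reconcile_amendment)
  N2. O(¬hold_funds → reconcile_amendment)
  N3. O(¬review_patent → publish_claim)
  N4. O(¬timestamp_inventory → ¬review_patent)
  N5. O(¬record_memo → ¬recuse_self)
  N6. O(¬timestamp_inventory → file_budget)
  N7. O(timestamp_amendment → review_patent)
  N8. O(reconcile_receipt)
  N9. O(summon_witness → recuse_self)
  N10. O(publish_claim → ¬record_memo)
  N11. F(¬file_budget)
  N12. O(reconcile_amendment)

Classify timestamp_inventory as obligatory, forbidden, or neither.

Obligatory

Premise 12 gives O(reconcile_amendment).
Premise 1 is O(¬summon_witness → ¬reconcile_amendment); contrapositively O(reconcile_amendment → summon_witness). Since O(reconcile_amendment) holds, K gives O(summon_witness).
With premise 9, O(summon_witness → recuse_self), the K-axiom yields O(recuse_self).
Premise 5, O(¬record_memo → ¬recuse_self), contraposes to O(recuse_self → record_memo); with O(recuse_self) we get O(record_memo).
The contrapositive of premise 10 (O(publish_claim → ¬record_memo)) is O(record_memo → ¬publish_claim), and O(record_memo) is already established, so O(¬publish_claim).
Premise 3 is O(¬review_patent → publish_claim); contrapositively O(¬publish_claim → review_patent). Since O(¬publish_claim) holds, K gives O(review_patent).
Premise 4 is O(¬timestamp_inventory → ¬review_patent); contrapositively O(review_patent → timestamp_inventory). Since O(review_patent) holds, K gives O(timestamp_inventory).
Premises 2, 6, 7, 8, 11 do not contribute to this derivation.
Hence timestamp_inventory is obligatory.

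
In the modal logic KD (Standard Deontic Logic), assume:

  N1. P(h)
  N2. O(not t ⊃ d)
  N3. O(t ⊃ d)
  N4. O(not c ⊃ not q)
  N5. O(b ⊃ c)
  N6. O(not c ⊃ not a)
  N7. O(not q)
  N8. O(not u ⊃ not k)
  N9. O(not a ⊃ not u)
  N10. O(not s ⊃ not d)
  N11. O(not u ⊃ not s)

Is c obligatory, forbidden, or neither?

By case analysis on not t: premise 2 gives O(not t ⊃ d) and premise 3 gives O(t ⊃ d), so O(d) either way.
The contrapositive of premise 10 (O(not s ⊃ not d)) is O(d ⊃ s), and O(d) is already established, so O(s).
Premise 11, O(not u ⊃ not s), contraposes to O(s ⊃ u); with O(s) we get O(u).
The contrapositive of premise 9 (O(not a ⊃ not u)) is O(u ⊃ a), and O(u) is already established, so O(a).
Premise 6, O(not c ⊃ not a), contraposes to O(a ⊃ c); with O(a) we get O(c).
Premises 1, 4, 5, 7, 8 do not contribute to this derivation.
Hence c is obligatory.

Obligatory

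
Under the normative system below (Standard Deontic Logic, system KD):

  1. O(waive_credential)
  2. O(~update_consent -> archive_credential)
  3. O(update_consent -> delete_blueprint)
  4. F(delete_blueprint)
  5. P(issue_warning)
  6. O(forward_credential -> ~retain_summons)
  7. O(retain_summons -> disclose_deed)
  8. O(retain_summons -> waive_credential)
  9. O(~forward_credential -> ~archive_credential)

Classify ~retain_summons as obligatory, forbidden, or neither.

Obligatory

Premise 4 is F(delete_blueprint), i.e. O(~delete_blueprint).
Premise 3 is O(update_consent -> delete_blueprint); contrapositively O(~delete_blueprint -> ~update_consent). Since O(~delete_blueprint) holds, K gives O(~update_consent).
From O(~update_consent) and premise 2, O(~update_consent -> archive_credential), we obtain O(archive_credential).
Premise 9, O(~forward_credential -> ~archive_credential), contraposes to O(archive_credential -> forward_credential); with O(archive_credential) we get O(forward_credential).
Applying K to premise 6 (O(forward_credential -> ~retain_summons)) and O(forward_credential) yields O(~retain_summons).
Premises 1, 5, 7, 8 do not contribute to this derivation.
Hence ~retain_summons is obligatory.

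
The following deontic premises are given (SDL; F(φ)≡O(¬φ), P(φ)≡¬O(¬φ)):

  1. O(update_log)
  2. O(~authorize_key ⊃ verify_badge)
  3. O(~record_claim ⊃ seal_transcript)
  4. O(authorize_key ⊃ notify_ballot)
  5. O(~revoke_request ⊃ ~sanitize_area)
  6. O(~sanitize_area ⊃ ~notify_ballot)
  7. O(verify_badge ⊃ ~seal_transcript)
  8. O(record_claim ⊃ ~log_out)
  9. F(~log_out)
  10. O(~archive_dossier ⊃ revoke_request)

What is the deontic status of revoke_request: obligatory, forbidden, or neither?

Premise 9 is F(~log_out), i.e. O(log_out).
The contrapositive of premise 8 (O(record_claim ⊃ ~log_out)) is O(log_out ⊃ ~record_claim), and O(log_out) is already established, so O(~record_claim).
From O(~record_claim) and premise 3, O(~record_claim ⊃ seal_transcript), we obtain O(seal_transcript).
The contrapositive of premise 7 (O(verify_badge ⊃ ~seal_transcript)) is O(seal_transcript ⊃ ~verify_badge), and O(seal_transcript) is already established, so O(~verify_badge).
Premise 2, O(~authorize_key ⊃ verify_badge), contraposes to O(~verify_badge ⊃ authorize_key); with O(~verify_badge) we get O(authorize_key).
Applying K to premise 4 (O(authorize_key ⊃ notify_ballot)) and O(authorize_key) yields O(notify_ballot).
Premise 6, O(~sanitize_area ⊃ ~notify_ballot), contraposes to O(notify_ballot ⊃ sanitize_area); with O(notify_ballot) we get O(sanitize_area).
Premise 5, O(~revoke_request ⊃ ~sanitize_area), contraposes to O(sanitize_area ⊃ revoke_request); with O(sanitize_area) we get O(revoke_request).
Premises 1, 10 do not contribute to this derivation.
Hence revoke_request is obligatory.

Obligatory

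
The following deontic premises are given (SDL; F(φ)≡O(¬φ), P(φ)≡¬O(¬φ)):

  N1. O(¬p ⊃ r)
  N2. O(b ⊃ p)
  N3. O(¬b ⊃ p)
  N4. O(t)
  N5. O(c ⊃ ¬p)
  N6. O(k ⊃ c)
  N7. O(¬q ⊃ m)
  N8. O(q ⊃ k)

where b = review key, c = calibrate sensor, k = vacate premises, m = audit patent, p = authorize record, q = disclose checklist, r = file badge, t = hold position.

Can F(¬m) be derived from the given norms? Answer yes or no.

By case analysis on ¬b: premise 3 gives O(¬b ⊃ p) and premise 2 gives O(b ⊃ p), so O(p) either way.
Premise 5, O(c ⊃ ¬p), contraposes to O(p ⊃ ¬c); with O(p) we get O(¬c).
Premise 6, O(k ⊃ c), contraposes to O(¬c ⊃ ¬k); with O(¬c) we get O(¬k).
The contrapositive of premise 8 (O(q ⊃ k)) is O(¬k ⊃ ¬q), and O(¬k) is already established, so O(¬q).
With premise 7, O(¬q ⊃ m), the K-axiom yields O(m).
Premises 1, 4 do not contribute to this derivation.
So O(m) holds, i.e. F(¬m). The claim follows.

Yes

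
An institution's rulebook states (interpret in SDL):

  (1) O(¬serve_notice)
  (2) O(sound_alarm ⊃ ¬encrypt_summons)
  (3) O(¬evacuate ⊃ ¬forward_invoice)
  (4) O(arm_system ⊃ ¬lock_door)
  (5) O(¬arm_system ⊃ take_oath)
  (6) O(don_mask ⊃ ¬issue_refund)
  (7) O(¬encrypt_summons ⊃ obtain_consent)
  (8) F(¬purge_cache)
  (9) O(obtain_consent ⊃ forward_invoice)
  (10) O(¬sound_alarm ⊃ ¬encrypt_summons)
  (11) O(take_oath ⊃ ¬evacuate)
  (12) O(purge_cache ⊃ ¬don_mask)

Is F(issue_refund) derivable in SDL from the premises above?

No

Premise 6 is O(don_mask ⊃ ¬issue_refund), but O(don_mask) is not derivable from the premises, so it does not yield O(¬issue_refund).
No other premise forces O(¬issue_refund). An ideal world satisfying every premise can still have issue_refund true, so F(issue_refund) is not derivable.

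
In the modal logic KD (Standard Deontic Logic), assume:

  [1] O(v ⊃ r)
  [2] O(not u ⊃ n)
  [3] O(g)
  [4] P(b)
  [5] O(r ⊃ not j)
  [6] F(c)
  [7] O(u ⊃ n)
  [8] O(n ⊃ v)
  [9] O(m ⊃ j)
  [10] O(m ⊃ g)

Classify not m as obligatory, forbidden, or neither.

By case analysis on u: premise 7 gives O(u ⊃ n) and premise 2 gives O(not u ⊃ n), so O(n) either way.
From O(n) and premise 8, O(n ⊃ v), we obtain O(v).
From O(v) and premise 1, O(v ⊃ r), we obtain O(r).
Premise 5 is O(r ⊃ not j); since O(r), deontic closure gives O(not j).
Premise 9, O(m ⊃ j), contraposes to O(not j ⊃ not m); with O(not j) we get O(not m).
Premises 3, 4, 6, 10 do not contribute to this derivation.
Hence not m is obligatory.

Obligatory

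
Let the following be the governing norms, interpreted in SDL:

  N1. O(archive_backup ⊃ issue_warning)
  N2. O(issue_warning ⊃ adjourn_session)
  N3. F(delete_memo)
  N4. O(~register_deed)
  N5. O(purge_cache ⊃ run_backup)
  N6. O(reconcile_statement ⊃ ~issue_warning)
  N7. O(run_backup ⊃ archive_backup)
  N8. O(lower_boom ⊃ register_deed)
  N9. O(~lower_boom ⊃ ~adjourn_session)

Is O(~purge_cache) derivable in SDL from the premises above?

Premise 4 states O(~register_deed) outright.
The contrapositive of premise 8 (O(lower_boom ⊃ register_deed)) is O(~register_deed ⊃ ~lower_boom), and O(~register_deed) is already established, so O(~lower_boom).
Premise 9 is O(~lower_boom ⊃ ~adjourn_session); since O(~lower_boom), deontic closure gives O(~adjourn_session).
Premise 2 is O(issue_warning ⊃ adjourn_session); contrapositively O(~adjourn_session ⊃ ~issue_warning). Since O(~adjourn_session) holds, K gives O(~issue_warning).
Premise 1 is O(archive_backup ⊃ issue_warning); contrapositively O(~issue_warning ⊃ ~archive_backup). Since O(~issue_warning) holds, K gives O(~archive_backup).
Premise 7, O(run_backup ⊃ archive_backup), contraposes to O(~archive_backup ⊃ ~run_backup); with O(~archive_backup) we get O(~run_backup).
Premise 5, O(purge_cache ⊃ run_backup), contraposes to O(~run_backup ⊃ ~purge_cache); with O(~run_backup) we get O(~purge_cache).
Premises 3, 6 do not contribute to this derivation.
So O(~purge_cache) follows.

Yes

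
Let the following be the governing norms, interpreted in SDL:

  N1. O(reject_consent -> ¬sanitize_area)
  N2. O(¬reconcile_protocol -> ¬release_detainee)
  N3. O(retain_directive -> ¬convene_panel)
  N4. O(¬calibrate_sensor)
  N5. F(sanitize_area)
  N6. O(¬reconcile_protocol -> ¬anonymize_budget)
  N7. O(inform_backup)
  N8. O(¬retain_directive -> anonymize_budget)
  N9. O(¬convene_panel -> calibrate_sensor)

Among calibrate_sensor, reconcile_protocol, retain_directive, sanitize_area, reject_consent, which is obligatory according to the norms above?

Premise 4 states O(¬calibrate_sensor) outright.
Premise 9, O(¬convene_panel -> calibrate_sensor), contraposes to O(¬calibrate_sensor -> convene_panel); with O(¬calibrate_sensor) we get O(convene_panel).
Premise 3, O(retain_directive -> ¬convene_panel), contraposes to O(convene_panel -> ¬retain_directive); with O(convene_panel) we get O(¬retain_directive).
Premise 8 is O(¬retain_directive -> anonymize_budget); since O(¬retain_directive), deontic closure gives O(anonymize_budget).
Premise 6 is O(¬reconcile_protocol -> ¬anonymize_budget); contrapositively O(anonymize_budget -> reconcile_protocol). Since O(anonymize_budget) holds, K gives O(reconcile_protocol).
So O(reconcile_protocol) holds — reconcile_protocol is obligatory. None of the other listed options is made obligatory by any chain of premises.

reconcile_protocol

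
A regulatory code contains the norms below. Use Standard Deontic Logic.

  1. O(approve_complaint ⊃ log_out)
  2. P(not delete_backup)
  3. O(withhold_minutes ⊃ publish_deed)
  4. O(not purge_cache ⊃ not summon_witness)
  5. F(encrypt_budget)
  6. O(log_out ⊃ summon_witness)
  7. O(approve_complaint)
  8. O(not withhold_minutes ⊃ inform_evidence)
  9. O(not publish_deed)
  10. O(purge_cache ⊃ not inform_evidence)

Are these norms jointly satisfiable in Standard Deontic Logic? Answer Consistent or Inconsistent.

Inconsistent

Premise 9 states O(not publish_deed) outright.
The contrapositive of premise 3 (O(withhold_minutes ⊃ publish_deed)) is O(not publish_deed ⊃ not withhold_minutes), and O(not publish_deed) is already established, so O(not withhold_minutes).
Premise 8 is O(not withhold_minutes ⊃ inform_evidence); since O(not withhold_minutes), deontic closure gives O(inform_evidence).
Premise 10, O(purge_cache ⊃ not inform_evidence), contraposes to O(inform_evidence ⊃ not purge_cache); with O(inform_evidence) we get O(not purge_cache).
Applying K to premise 4 (O(not purge_cache ⊃ not summon_witness)) and O(not purge_cache) yields O(not summon_witness).
Premise 6, O(log_out ⊃ summon_witness), contraposes to O(not summon_witness ⊃ not log_out); with O(not summon_witness) we get O(not log_out).
Premise 1 is O(approve_complaint ⊃ log_out); contrapositively O(not log_out ⊃ not approve_complaint). Since O(not log_out) holds, K gives O(not approve_complaint).
Yet premise 7 states O(approve_complaint).
We now have both O(not approve_complaint) and O(approve_complaint) — approve_complaint is simultaneously obligatory and forbidden, violating the D-axiom.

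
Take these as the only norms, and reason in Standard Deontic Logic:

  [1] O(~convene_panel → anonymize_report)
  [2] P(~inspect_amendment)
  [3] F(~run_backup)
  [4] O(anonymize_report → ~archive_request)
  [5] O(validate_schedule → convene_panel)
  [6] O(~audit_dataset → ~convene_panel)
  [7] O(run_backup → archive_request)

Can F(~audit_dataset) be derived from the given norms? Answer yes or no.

Yes

F(~run_backup) at premise 3 means O(run_backup).
Applying K to premise 7 (O(run_backup → archive_request)) and O(run_backup) yields O(archive_request).
Premise 4 is O(anonymize_report → ~archive_request); contrapositively O(archive_request → ~anonymize_report). Since O(archive_request) holds, K gives O(~anonymize_report).
Premise 1, O(~convene_panel → anonymize_report), contraposes to O(~anonymize_report → convene_panel); with O(~anonymize_report) we get O(convene_panel).
The contrapositive of premise 6 (O(~audit_dataset → ~convene_panel)) is O(convene_panel → audit_dataset), and O(convene_panel) is already established, so O(audit_dataset).
Premises 2, 5 do not contribute to this derivation.
So O(audit_dataset) holds, i.e. F(~audit_dataset). The claim follows.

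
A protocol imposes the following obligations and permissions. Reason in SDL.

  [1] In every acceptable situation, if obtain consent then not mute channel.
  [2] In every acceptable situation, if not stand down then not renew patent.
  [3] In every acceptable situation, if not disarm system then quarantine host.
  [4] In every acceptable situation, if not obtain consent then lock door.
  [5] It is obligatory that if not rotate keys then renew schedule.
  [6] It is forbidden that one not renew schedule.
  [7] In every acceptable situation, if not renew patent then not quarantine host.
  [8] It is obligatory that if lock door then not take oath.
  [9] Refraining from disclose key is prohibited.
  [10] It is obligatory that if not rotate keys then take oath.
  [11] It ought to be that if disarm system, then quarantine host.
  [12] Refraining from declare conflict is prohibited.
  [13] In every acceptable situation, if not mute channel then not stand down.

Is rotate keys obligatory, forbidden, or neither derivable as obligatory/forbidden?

Obligatory

By case analysis on ¬disarm_system: premise 3 gives O(¬disarm_system → quarantine_host) and premise 11 gives O(disarm_system → quarantine_host), so O(quarantine_host) either way.
Premise 7, O(¬renew_patent → ¬quarantine_host), contraposes to O(quarantine_host → renew_patent); with O(quarantine_host) we get O(renew_patent).
The contrapositive of premise 2 (O(¬stand_down → ¬renew_patent)) is O(renew_patent → stand_down), and O(renew_patent) is already established, so O(stand_down).
Premise 13, O(¬mute_channel → ¬stand_down), contraposes to O(stand_down → mute_channel); with O(stand_down) we get O(mute_channel).
Premise 1 is O(obtain_consent → ¬mute_channel); contrapositively O(mute_channel → ¬obtain_consent). Since O(mute_channel) holds, K gives O(¬obtain_consent).
From O(¬obtain_consent) and premise 4, O(¬obtain_consent → lock_door), we obtain O(lock_door).
Premise 8 is O(lock_door → ¬take_oath); since O(lock_door), deontic closure gives O(¬take_oath).
The contrapositive of premise 10 (O(¬rotate_keys → take_oath)) is O(¬take_oath → rotate_keys), and O(¬take_oath) is already established, so O(rotate_keys).
Premises 5, 6, 9, 12 do not contribute to this derivation.
Hence rotate_keys is obligatory.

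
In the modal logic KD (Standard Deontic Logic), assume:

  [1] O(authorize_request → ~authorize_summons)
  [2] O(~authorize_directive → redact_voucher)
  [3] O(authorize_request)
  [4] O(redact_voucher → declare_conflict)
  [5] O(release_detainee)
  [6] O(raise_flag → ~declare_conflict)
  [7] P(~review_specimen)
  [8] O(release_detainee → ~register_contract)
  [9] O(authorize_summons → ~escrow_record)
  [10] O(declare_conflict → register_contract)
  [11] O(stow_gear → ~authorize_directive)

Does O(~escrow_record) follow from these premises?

Premise 9 is O(authorize_summons → ~escrow_record), but O(authorize_summons) is not derivable from the premises, so it does not yield O(~escrow_record).
No other premise forces O(~escrow_record). An ideal world satisfying every premise can still have ~escrow_record false, so O(~escrow_record) is not derivable.

No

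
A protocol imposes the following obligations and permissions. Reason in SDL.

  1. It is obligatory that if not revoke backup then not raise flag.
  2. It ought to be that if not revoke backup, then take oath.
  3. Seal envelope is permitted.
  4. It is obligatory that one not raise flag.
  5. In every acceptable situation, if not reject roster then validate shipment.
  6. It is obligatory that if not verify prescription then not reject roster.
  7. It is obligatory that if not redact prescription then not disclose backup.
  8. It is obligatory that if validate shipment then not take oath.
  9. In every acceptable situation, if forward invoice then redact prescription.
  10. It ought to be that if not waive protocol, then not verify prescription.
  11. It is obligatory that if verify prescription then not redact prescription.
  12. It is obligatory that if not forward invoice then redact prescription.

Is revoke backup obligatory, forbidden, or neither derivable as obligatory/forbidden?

Obligatory

Premises 12 and 9 cover both cases: O(¬forward_invoice → redact_prescription) and O(forward_invoice → redact_prescription). Since ¬forward_invoice ∨ forward_invoice is a tautology, O(redact_prescription) follows.
Premise 11, O(verify_prescription → ¬redact_prescription), contraposes to O(redact_prescription → ¬verify_prescription); with O(redact_prescription) we get O(¬verify_prescription).
Premise 6 is O(¬verify_prescription → ¬reject_roster); since O(¬verify_prescription), deontic closure gives O(¬reject_roster).
Applying K to premise 5 (O(¬reject_roster → validate_shipment)) and O(¬reject_roster) yields O(validate_shipment).
Premise 8 is O(validate_shipment → ¬take_oath); since O(validate_shipment), deontic closure gives O(¬take_oath).
Premise 2, O(¬revoke_backup → take_oath), contraposes to O(¬take_oath → revoke_backup); with O(¬take_oath) we get O(revoke_backup).
Premises 1, 3, 4, 7, 10 do not contribute to this derivation.
Hence revoke_backup is obligatory.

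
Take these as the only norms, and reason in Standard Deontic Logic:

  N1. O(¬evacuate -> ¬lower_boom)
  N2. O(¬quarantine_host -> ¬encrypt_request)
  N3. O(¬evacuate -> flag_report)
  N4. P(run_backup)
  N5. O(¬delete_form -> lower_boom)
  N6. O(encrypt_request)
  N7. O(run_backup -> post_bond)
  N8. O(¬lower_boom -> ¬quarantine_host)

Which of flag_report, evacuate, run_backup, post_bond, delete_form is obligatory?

evacuate

Premise 6 gives O(encrypt_request).
Premise 2 is O(¬quarantine_host -> ¬encrypt_request); contrapositively O(encrypt_request -> quarantine_host). Since O(encrypt_request) holds, K gives O(quarantine_host).
Premise 8 is O(¬lower_boom -> ¬quarantine_host); contrapositively O(quarantine_host -> lower_boom). Since O(quarantine_host) holds, K gives O(lower_boom).
Premise 1, O(¬evacuate -> ¬lower_boom), contraposes to O(lower_boom -> evacuate); with O(lower_boom) we get O(evacuate).
So O(evacuate) holds — evacuate is obligatory. None of the other listed options is made obligatory by any chain of premises.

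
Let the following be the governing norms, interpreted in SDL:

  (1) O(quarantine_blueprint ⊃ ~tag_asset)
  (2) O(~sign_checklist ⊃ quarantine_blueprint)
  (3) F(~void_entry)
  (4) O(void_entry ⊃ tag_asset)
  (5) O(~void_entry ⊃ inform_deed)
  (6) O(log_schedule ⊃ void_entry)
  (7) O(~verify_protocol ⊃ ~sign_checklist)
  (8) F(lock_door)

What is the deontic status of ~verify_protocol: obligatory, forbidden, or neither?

Forbidden

F(~void_entry) at premise 3 means O(void_entry).
With premise 4, O(void_entry ⊃ tag_asset), the K-axiom yields O(tag_asset).
Premise 1, O(quarantine_blueprint ⊃ ~tag_asset), contraposes to O(tag_asset ⊃ ~quarantine_blueprint); with O(tag_asset) we get O(~quarantine_blueprint).
Premise 2 is O(~sign_checklist ⊃ quarantine_blueprint); contrapositively O(~quarantine_blueprint ⊃ sign_checklist). Since O(~quarantine_blueprint) holds, K gives O(sign_checklist).
The contrapositive of premise 7 (O(~verify_protocol ⊃ ~sign_checklist)) is O(sign_checklist ⊃ verify_protocol), and O(sign_checklist) is already established, so O(verify_protocol).
Premises 5, 6, 8 do not contribute to this derivation.
Thus O(verify_protocol), which is F(~verify_protocol): ~verify_protocol is forbidden.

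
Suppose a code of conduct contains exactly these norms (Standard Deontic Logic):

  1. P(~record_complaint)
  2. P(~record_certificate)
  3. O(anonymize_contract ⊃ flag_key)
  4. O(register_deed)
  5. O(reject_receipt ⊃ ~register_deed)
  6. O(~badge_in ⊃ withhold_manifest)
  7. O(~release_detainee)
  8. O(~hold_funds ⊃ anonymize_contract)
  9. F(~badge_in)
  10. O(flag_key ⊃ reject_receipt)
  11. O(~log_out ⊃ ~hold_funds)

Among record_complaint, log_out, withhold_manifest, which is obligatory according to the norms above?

Premise 4 gives O(register_deed).
Premise 5, O(reject_receipt ⊃ ~register_deed), contraposes to O(register_deed ⊃ ~reject_receipt); with O(register_deed) we get O(~reject_receipt).
Premise 10 is O(flag_key ⊃ reject_receipt); contrapositively O(~reject_receipt ⊃ ~flag_key). Since O(~reject_receipt) holds, K gives O(~flag_key).
Premise 3, O(anonymize_contract ⊃ flag_key), contraposes to O(~flag_key ⊃ ~anonymize_contract); with O(~flag_key) we get O(~anonymize_contract).
Premise 8 is O(~hold_funds ⊃ anonymize_contract); contrapositively O(~anonymize_contract ⊃ hold_funds). Since O(~anonymize_contract) holds, K gives O(hold_funds).
The contrapositive of premise 11 (O(~log_out ⊃ ~hold_funds)) is O(hold_funds ⊃ log_out), and O(hold_funds) is already established, so O(log_out).
So O(log_out) holds — log_out is obligatory. None of the other listed options is made obligatory by any chain of premises.

log_out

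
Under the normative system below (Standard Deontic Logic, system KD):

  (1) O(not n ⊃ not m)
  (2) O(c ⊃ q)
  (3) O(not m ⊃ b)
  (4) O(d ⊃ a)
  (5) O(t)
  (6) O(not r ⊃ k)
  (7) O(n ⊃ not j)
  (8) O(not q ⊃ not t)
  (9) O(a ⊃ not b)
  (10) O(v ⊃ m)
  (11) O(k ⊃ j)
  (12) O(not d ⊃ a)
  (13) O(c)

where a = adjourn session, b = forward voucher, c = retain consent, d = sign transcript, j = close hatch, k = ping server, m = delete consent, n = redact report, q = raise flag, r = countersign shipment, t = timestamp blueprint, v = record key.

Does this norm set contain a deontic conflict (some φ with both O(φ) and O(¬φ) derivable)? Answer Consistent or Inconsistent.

Premise 8 is O(not q ⊃ not t), but O(not q) is not derivable from the premises, so it does not yield O(not t).
So O(not t) is not derivable, and the apparent clash with O(t) does not arise.
A world satisfying every obligation exists (e.g. a=true, b=false, c=true, d=false, j=false, k=false, m=true, n=true, q=true, r=true, t=true, v=false); no atom is both obligatory and forbidden, so the set is consistent.

Consistent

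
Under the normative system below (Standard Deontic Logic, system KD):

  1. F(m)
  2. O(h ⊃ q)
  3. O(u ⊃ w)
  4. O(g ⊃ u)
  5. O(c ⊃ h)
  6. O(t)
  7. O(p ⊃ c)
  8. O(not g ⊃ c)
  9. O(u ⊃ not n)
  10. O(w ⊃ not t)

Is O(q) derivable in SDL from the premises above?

Yes

Premise 6 states O(t) outright.
Premise 10 is O(w ⊃ not t); contrapositively O(t ⊃ not w). Since O(t) holds, K gives O(not w).
The contrapositive of premise 3 (O(u ⊃ w)) is O(not w ⊃ not u), and O(not w) is already established, so O(not u).
The contrapositive of premise 4 (O(g ⊃ u)) is O(not u ⊃ not g), and O(not u) is already established, so O(not g).
Applying K to premise 8 (O(not g ⊃ c)) and O(not g) yields O(c).
From O(c) and premise 5, O(c ⊃ h), we obtain O(h).
Premise 2 is O(h ⊃ q); since O(h), deontic closure gives O(q).
Premises 1, 7, 9 do not contribute to this derivation.
So O(q) follows.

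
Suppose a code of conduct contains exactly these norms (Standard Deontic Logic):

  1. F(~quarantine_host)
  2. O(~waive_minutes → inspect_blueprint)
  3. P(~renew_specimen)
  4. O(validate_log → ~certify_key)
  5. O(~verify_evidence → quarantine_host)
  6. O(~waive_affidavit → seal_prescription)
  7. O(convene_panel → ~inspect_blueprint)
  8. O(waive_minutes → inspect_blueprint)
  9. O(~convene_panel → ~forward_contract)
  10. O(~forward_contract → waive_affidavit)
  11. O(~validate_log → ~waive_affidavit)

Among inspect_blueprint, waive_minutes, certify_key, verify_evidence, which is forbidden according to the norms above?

certify_key

By case analysis on ~waive_minutes: premise 2 gives O(~waive_minutes → inspect_blueprint) and premise 8 gives O(waive_minutes → inspect_blueprint), so O(inspect_blueprint) either way.
The contrapositive of premise 7 (O(convene_panel → ~inspect_blueprint)) is O(inspect_blueprint → ~convene_panel), and O(inspect_blueprint) is already established, so O(~convene_panel).
With premise 9, O(~convene_panel → ~forward_contract), the K-axiom yields O(~forward_contract).
Premise 10 is O(~forward_contract → waive_affidavit); since O(~forward_contract), deontic closure gives O(waive_affidavit).
The contrapositive of premise 11 (O(~validate_log → ~waive_affidavit)) is O(waive_affidavit → validate_log), and O(waive_affidavit) is already established, so O(validate_log).
With premise 4, O(validate_log → ~certify_key), the K-axiom yields O(~certify_key).
So O(~certify_key) holds, i.e. certify_key is forbidden. None of the other listed options is forbidden under the premises.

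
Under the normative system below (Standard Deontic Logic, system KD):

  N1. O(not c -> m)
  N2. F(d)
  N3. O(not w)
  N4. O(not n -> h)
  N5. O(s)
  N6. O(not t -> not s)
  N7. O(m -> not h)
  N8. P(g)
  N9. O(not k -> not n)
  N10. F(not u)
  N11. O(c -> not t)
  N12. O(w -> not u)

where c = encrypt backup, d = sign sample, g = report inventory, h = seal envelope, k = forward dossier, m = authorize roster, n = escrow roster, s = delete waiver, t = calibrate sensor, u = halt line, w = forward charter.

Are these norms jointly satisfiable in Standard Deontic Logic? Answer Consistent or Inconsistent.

Consistent

Premise 12 is O(w -> not u), but O(w) is not derivable from the premises, so it does not yield O(not u).
So O(not u) is not derivable, and the apparent clash with O(u) does not arise.
A world satisfying every obligation exists (e.g. c=false, d=false, g=false, h=false, k=true, m=true, n=true, s=true, t=true, u=true, w=false); no atom is both obligatory and forbidden, so the set is consistent.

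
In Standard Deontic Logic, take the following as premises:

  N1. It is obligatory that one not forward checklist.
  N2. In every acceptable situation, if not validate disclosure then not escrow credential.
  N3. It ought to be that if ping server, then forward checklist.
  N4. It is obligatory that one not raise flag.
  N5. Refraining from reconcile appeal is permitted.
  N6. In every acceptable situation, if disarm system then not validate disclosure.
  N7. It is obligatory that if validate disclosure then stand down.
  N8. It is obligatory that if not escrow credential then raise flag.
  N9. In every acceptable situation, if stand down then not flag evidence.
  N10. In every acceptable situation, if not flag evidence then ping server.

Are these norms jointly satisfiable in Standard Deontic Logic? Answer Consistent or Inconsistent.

Premise 1 states O(¬forward_checklist) outright.
The contrapositive of premise 3 (O(ping_server → forward_checklist)) is O(¬forward_checklist → ¬ping_server), and O(¬forward_checklist) is already established, so O(¬ping_server).
Premise 10 is O(¬flag_evidence → ping_server); contrapositively O(¬ping_server → flag_evidence). Since O(¬ping_server) holds, K gives O(flag_evidence).
The contrapositive of premise 9 (O(stand_down → ¬flag_evidence)) is O(flag_evidence → ¬stand_down), and O(flag_evidence) is already established, so O(¬stand_down).
The contrapositive of premise 7 (O(validate_disclosure → stand_down)) is O(¬stand_down → ¬validate_disclosure), and O(¬stand_down) is already established, so O(¬validate_disclosure).
Premise 2 is O(¬validate_disclosure → ¬escrow_credential); since O(¬validate_disclosure), deontic closure gives O(¬escrow_credential).
From O(¬escrow_credential) and premise 8, O(¬escrow_credential → raise_flag), we obtain O(raise_flag).
But premise 4 directly asserts O(¬raise_flag).
We now have both O(raise_flag) and O(¬raise_flag) — raise_flag is simultaneously obligatory and forbidden, violating the D-axiom.

Inconsistent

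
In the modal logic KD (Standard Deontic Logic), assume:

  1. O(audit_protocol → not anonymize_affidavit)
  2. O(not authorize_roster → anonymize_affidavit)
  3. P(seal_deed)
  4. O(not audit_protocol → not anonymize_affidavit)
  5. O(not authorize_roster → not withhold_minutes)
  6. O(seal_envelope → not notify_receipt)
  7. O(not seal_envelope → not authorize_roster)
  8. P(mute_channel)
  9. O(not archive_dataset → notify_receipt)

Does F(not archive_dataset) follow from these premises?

Yes

Premises 4 and 1 cover both cases: O(not audit_protocol → not anonymize_affidavit) and O(audit_protocol → not anonymize_affidavit). Since not audit_protocol ∨ audit_protocol is a tautology, O(not anonymize_affidavit) follows.
Premise 2 is O(not authorize_roster → anonymize_affidavit); contrapositively O(not anonymize_affidavit → authorize_roster). Since O(not anonymize_affidavit) holds, K gives O(authorize_roster).
Premise 7 is O(not seal_envelope → not authorize_roster); contrapositively O(authorize_roster → seal_envelope). Since O(authorize_roster) holds, K gives O(seal_envelope).
Premise 6 is O(seal_envelope → not notify_receipt); since O(seal_envelope), deontic closure gives O(not notify_receipt).
Premise 9 is O(not archive_dataset → notify_receipt); contrapositively O(not notify_receipt → archive_dataset). Since O(not notify_receipt) holds, K gives O(archive_dataset).
Premises 3, 5, 8 do not contribute to this derivation.
So O(archive_dataset) holds, i.e. F(not archive_dataset). The claim follows.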